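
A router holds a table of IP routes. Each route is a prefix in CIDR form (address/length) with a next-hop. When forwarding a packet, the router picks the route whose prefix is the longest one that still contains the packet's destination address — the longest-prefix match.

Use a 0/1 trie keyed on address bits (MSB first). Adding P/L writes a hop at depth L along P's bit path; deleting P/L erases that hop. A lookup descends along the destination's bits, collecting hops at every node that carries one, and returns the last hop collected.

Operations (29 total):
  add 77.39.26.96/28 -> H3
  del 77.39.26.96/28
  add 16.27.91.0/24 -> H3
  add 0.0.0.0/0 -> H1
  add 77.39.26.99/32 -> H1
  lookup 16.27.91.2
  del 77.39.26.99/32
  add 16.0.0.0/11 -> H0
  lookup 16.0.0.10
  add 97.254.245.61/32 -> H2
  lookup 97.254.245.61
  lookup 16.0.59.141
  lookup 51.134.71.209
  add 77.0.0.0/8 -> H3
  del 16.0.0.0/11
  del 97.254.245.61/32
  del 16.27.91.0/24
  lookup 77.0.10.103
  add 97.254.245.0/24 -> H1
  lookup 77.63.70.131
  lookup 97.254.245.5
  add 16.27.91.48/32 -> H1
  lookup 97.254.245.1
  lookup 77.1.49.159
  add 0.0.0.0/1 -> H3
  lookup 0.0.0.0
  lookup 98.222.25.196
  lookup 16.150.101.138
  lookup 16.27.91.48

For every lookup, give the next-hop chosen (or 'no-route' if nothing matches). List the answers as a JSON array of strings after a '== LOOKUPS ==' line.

Apply in order:
  + 77.39.26.96/28 (H3) depth=28
  - 77.39.26.96/28 clear@28
  + 16.27.91.0/24 (H3) depth=24
  + 0.0.0.0/0 (H1) depth=0
  + 77.39.26.99/32 (H1) depth=32
  lookup 16.27.91.2: bits 000100000001101101011011 walk d0:H1→d1:-→d2:-→d3:-→d4:-→d5:-→d6:-→d7:-→d8:-→d9:-→d10:-→d11:-→d12:-→d13:-→d14:-→d15:-→d16:-→d17:-→d18:-→d19:-→d20:-→d21:-→d22:-→d23:-→d24:H3 -> H3
  - 77.39.26.99/32 clear@32
  + 16.0.0.0/11 (H0) depth=11
  lookup 16.0.0.10: bits 00010000000 walk d0:H1→d1:-→d2:-→d3:-→d4:-→d5:-→d6:-→d7:-→d8:-→d9:-→d10:-→d11:H0 -> H0
  + 97.254.245.61/32 (H2) depth=32
  lookup 97.254.245.61: bits 01100001111111101111010100111101 walk d0:H1→d1:-→d2:-→d3:-→d4:-→d5:-→d6:-→d7:-→d8:-→d9:-→d10:-→d11:-→d12:-→d13:-→d14:-→d15:-→d16:-→d17:-→d18:-→d19:-→d20:-→d21:-→d22:-→d23:-→d24:-→d25:-→d26:-→d27:-→d28:-→d29:-→d30:-→d31:-→d32:H2 -> H2
  lookup 16.0.59.141: bits 00010000000 walk d0:H1→d1:-→d2:-→d3:-→d4:-→d5:-→d6:-→d7:-→d8:-→d9:-→d10:-→d11:H0 -> H0
  lookup 51.134.71.209: bits 00 walk d0:H1→d1:-→d2:- -> H1
  + 77.0.0.0/8 (H3) depth=8
  - 16.0.0.0/11 clear@11
  - 97.254.245.61/32 clear@32
  - 16.27.91.0/24 clear@24
  lookup 77.0.10.103: bits 0100110100 walk d0:H1→d1:-→d2:-→d3:-→d4:-→d5:-→d6:-→d7:-→d8:H3→d9:-→d10:- -> H3
  + 97.254.245.0/24 (H1) depth=24
  lookup 77.63.70.131: bits 01001101001 walk d0:H1→d1:-→d2:-→d3:-→d4:-→d5:-→d6:-→d7:-→d8:H3→d9:-→d10:-→d11:- -> H3
  lookup 97.254.245.5: bits 01100001111111101111010100 walk d0:H1→d1:-→d2:-→d3:-→d4:-→d5:-→d6:-→d7:-→d8:-→d9:-→d10:-→d11:-→d12:-→d13:-→d14:-→d15:-→d16:-→d17:-→d18:-→d19:-→d20:-→d21:-→d22:-→d23:-→d24:H1→d25:-→d26:- -> H1
  + 16.27.91.48/32 (H1) depth=32
  lookup 97.254.245.1: bits 01100001111111101111010100 walk d0:H1→d1:-→d2:-→d3:-→d4:-→d5:-→d6:-→d7:-→d8:-→d9:-→d10:-→d11:-→d12:-→d13:-→d14:-→d15:-→d16:-→d17:-→d18:-→d19:-→d20:-→d21:-→d22:-→d23:-→d24:H1→d25:-→d26:- -> H1
  lookup 77.1.49.159: bits 0100110100 walk d0:H1→d1:-→d2:-→d3:-→d4:-→d5:-→d6:-→d7:-→d8:H3→d9:-→d10:- -> H3
  + 0.0.0.0/1 (H3) depth=1
  lookup 0.0.0.0: bits 000 walk d0:H1→d1:H3→d2:-→d3:- -> H3
  lookup 98.222.25.196: bits 011000 walk d0:H1→d1:H3→d2:-→d3:-→d4:-→d5:-→d6:- -> H3
  lookup 16.150.101.138: bits 00010000 walk d0:H1→d1:H3→d2:-→d3:-→d4:-→d5:-→d6:-→d7:-→d8:- -> H3
  lookup 16.27.91.48: bits 00010000000110110101101100110000 walk d0:H1→d1:H3→d2:-→d3:-→d4:-→d5:-→d6:-→d7:-→d8:-→d9:-→d10:-→d11:-→d12:-→d13:-→d14:-→d15:-→d16:-→d17:-→d18:-→d19:-→d20:-→d21:-→d22:-→d23:-→d24:-→d25:-→d26:-→d27:-→d28:-→d29:-→d30:-→d31:-→d32:H1 -> H1

== LOOKUPS ==
["H3","H0","H2","H0","H1","H3","H3","H1","H1","H3","H3","H3","H3","H1"]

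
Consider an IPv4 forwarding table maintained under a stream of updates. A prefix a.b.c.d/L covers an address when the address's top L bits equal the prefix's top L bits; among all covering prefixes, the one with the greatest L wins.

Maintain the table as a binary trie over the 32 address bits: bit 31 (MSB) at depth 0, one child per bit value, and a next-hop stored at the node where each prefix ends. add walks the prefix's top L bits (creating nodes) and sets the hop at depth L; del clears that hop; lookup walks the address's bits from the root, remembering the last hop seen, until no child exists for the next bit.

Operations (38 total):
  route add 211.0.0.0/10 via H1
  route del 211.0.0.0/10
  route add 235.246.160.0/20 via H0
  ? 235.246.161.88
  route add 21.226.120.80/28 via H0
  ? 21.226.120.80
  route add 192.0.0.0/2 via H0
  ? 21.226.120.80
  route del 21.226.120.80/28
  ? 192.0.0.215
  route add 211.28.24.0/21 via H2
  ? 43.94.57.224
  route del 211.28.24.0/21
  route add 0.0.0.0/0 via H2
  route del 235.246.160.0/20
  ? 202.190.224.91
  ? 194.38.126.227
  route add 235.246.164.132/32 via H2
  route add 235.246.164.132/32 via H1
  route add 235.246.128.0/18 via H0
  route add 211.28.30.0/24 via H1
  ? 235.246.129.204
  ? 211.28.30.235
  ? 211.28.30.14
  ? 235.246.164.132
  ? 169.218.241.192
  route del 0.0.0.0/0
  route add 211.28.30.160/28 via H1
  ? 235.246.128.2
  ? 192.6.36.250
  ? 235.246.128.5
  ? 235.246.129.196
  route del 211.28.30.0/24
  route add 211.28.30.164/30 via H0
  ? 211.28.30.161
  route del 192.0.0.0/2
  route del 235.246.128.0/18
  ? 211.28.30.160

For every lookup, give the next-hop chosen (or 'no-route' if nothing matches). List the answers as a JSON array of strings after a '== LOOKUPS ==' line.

Trace:
  + 211.0.0.0/10 (H1) depth=10
  - 211.0.0.0/10 clear@10
  + 235.246.160.0/20 (H0) depth=20
  lookup 235.246.161.88: bits 11101011111101101010 walk d0:-→d1:-→d2:-→d3:-→d4:-→d5:-→d6:-→d7:-→d8:-→d9:-→d10:-→d11:-→d12:-→d13:-→d14:-→d15:-→d16:-→d17:-→d18:-→d19:-→d20:H0 -> H0
  + 21.226.120.80/28 (H0) depth=28
  lookup 21.226.120.80: bits 0001010111100010011110000101 walk d0:-→d1:-→d2:-→d3:-→d4:-→d5:-→d6:-→d7:-→d8:-→d9:-→d10:-→d11:-→d12:-→d13:-→d14:-→d15:-→d16:-→d17:-→d18:-→d19:-→d20:-→d21:-→d22:-→d23:-→d24:-→d25:-→d26:-→d27:-→d28:H0 -> H0
  + 192.0.0.0/2 (H0) depth=2
  lookup 21.226.120.80: bits 0001010111100010011110000101 walk d0:-→d1:-→d2:-→d3:-→d4:-→d5:-→d6:-→d7:-→d8:-→d9:-→d10:-→d11:-→d12:-→d13:-→d14:-→d15:-→d16:-→d17:-→d18:-→d19:-→d20:-→d21:-→d22:-→d23:-→d24:-→d25:-→d26:-→d27:-→d28:H0 -> H0
  - 21.226.120.80/28 clear@28
  lookup 192.0.0.215: bits 110 walk d0:-→d1:-→d2:H0→d3:- -> H0
  + 211.28.24.0/21 (H2) depth=21
  lookup 43.94.57.224: bits 00 walk d0:-→d1:-→d2:- -> no-route
  - 211.28.24.0/21 clear@21
  + 0.0.0.0/0 (H2) depth=0
  - 235.246.160.0/20 clear@20
  lookup 202.190.224.91: bits 110 walk d0:H2→d1:-→d2:H0→d3:- -> H0
  lookup 194.38.126.227: bits 110 walk d0:H2→d1:-→d2:H0→d3:- -> H0
  + 235.246.164.132/32 (H2) depth=32
  + 235.246.164.132/32 (H1) depth=32
  + 235.246.128.0/18 (H0) depth=18
  + 211.28.30.0/24 (H1) depth=24
  lookup 235.246.129.204: bits 111010111111011010 walk d0:H2→d1:-→d2:H0→d3:-→d4:-→d5:-→d6:-→d7:-→d8:-→d9:-→d10:-→d11:-→d12:-→d13:-→d14:-→d15:-→d16:-→d17:-→d18:H0 -> H0
  lookup 211.28.30.235: bits 110100110001110000011110 walk d0:H2→d1:-→d2:H0→d3:-→d4:-→d5:-→d6:-→d7:-→d8:-→d9:-→d10:-→d11:-→d12:-→d13:-→d14:-→d15:-→d16:-→d17:-→d18:-→d19:-→d20:-→d21:-→d22:-→d23:-→d24:H1 -> H1
  lookup 211.28.30.14: bits 110100110001110000011110 walk d0:H2→d1:-→d2:H0→d3:-→d4:-→d5:-→d6:-→d7:-→d8:-→d9:-→d10:-→d11:-→d12:-→d13:-→d14:-→d15:-→d16:-→d17:-→d18:-→d19:-→d20:-→d21:-→d22:-→d23:-→d24:H1 -> H1
  lookup 235.246.164.132: bits 11101011111101101010010010000100 walk d0:H2→d1:-→d2:H0→d3:-→d4:-→d5:-→d6:-→d7:-→d8:-→d9:-→d10:-→d11:-→d12:-→d13:-→d14:-→d15:-→d16:-→d17:-→d18:H0→d19:-→d20:-→d21:-→d22:-→d23:-→d24:-→d25:-→d26:-→d27:-→d28:-→d29:-→d30:-→d31:-→d32:H1 -> H1
  lookup 169.218.241.192: bits 1 walk d0:H2→d1:- -> H2
  - 0.0.0.0/0 clear@0
  + 211.28.30.160/28 (H1) depth=28
  lookup 235.246.128.2: bits 111010111111011010 walk d0:-→d1:-→d2:H0→d3:-→d4:-→d5:-→d6:-→d7:-→d8:-→d9:-→d10:-→d11:-→d12:-→d13:-→d14:-→d15:-→d16:-→d17:-→d18:H0 -> H0
  lookup 192.6.36.250: bits 110 walk d0:-→d1:-→d2:H0→d3:- -> H0
  lookup 235.246.128.5: bits 111010111111011010 walk d0:-→d1:-→d2:H0→d3:-→d4:-→d5:-→d6:-→d7:-→d8:-→d9:-→d10:-→d11:-→d12:-→d13:-→d14:-→d15:-→d16:-→d17:-→d18:H0 -> H0
  lookup 235.246.129.196: bits 111010111111011010 walk d0:-→d1:-→d2:H0→d3:-→d4:-→d5:-→d6:-→d7:-→d8:-→d9:-→d10:-→d11:-→d12:-→d13:-→d14:-→d15:-→d16:-→d17:-→d18:H0 -> H0
  - 211.28.30.0/24 clear@24
  + 211.28.30.164/30 (H0) depth=30
  lookup 211.28.30.161: bits 11010011000111000001111010100 walk d0:-→d1:-→d2:H0→d3:-→d4:-→d5:-→d6:-→d7:-→d8:-→d9:-→d10:-→d11:-→d12:-→d13:-→d14:-→d15:-→d16:-→d17:-→d18:-→d19:-→d20:-→d21:-→d22:-→d23:-→d24:-→d25:-→d26:-→d27:-→d28:H1→d29:- -> H1
  - 192.0.0.0/2 clear@2
  - 235.246.128.0/18 clear@18
  lookup 211.28.30.160: bits 11010011000111000001111010100 walk d0:-→d1:-→d2:-→d3:-→d4:-→d5:-→d6:-→d7:-→d8:-→d9:-→d10:-→d11:-→d12:-→d13:-→d14:-→d15:-→d16:-→d17:-→d18:-→d19:-→d20:-→d21:-→d22:-→d23:-→d24:-→d25:-→d26:-→d27:-→d28:H1→d29:- -> H1

== LOOKUPS ==
["H0","H0","H0","H0","no-route","H0","H0","H0","H1","H1","H1","H2","H0","H0","H0","H0","H1","H1"]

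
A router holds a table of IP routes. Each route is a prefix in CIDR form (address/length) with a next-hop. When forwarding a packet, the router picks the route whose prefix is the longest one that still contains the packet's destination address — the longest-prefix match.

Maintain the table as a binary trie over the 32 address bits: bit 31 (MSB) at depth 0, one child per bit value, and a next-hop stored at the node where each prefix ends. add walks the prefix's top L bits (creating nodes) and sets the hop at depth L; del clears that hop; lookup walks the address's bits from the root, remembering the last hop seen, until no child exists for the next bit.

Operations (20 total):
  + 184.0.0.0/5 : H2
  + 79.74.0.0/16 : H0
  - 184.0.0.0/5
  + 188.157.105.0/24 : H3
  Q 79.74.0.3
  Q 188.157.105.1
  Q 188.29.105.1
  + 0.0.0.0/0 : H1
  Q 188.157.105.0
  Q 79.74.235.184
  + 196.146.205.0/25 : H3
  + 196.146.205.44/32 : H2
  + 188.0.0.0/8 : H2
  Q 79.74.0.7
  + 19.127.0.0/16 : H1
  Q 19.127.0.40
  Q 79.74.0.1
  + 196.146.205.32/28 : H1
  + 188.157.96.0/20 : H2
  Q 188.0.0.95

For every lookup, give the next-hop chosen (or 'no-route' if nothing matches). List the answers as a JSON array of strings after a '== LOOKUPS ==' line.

Process each operation:
  add 184.0.0.0/5 -> H2 at depth 5
  add 79.74.0.0/16 -> H0 at depth 16
  - 184.0.0.0/5 clear@5
  add 188.157.105.0/24 -> H3 at depth 24
  ? 79.74.0.3  path d0:-→d1:-→d2:-→d3:-→d4:-→d5:-→d6:-→d7:-→d8:-→d9:-→d10:-→d11:-→d12:-→d13:-→d14:-→d15:-→d16:H0  best=H0
  ? 188.157.105.1  path d0:-→d1:-→d2:-→d3:-→d4:-→d5:-→d6:-→d7:-→d8:-→d9:-→d10:-→d11:-→d12:-→d13:-→d14:-→d15:-→d16:-→d17:-→d18:-→d19:-→d20:-→d21:-→d22:-→d23:-→d24:H3  best=H3
  ? 188.29.105.1  path d0:-→d1:-→d2:-→d3:-→d4:-→d5:-→d6:-→d7:-→d8:-  best=no-route
  add 0.0.0.0/0 -> H1 at depth 0
  ? 188.157.105.0  path d0:H1→d1:-→d2:-→d3:-→d4:-→d5:-→d6:-→d7:-→d8:-→d9:-→d10:-→d11:-→d12:-→d13:-→d14:-→d15:-→d16:-→d17:-→d18:-→d19:-→d20:-→d21:-→d22:-→d23:-→d24:H3  best=H3
  ? 79.74.235.184  path d0:H1→d1:-→d2:-→d3:-→d4:-→d5:-→d6:-→d7:-→d8:-→d9:-→d10:-→d11:-→d12:-→d13:-→d14:-→d15:-→d16:H0  best=H0
  add 196.146.205.0/25 -> H3 at depth 25
  add 196.146.205.44/32 -> H2 at depth 32
  add 188.0.0.0/8 -> H2 at depth 8
  ? 79.74.0.7  path d0:H1→d1:-→d2:-→d3:-→d4:-→d5:-→d6:-→d7:-→d8:-→d9:-→d10:-→d11:-→d12:-→d13:-→d14:-→d15:-→d16:H0  best=H0
  add 19.127.0.0/16 -> H1 at depth 16
  ? 19.127.0.40  path d0:H1→d1:-→d2:-→d3:-→d4:-→d5:-→d6:-→d7:-→d8:-→d9:-→d10:-→d11:-→d12:-→d13:-→d14:-→d15:-→d16:H1  best=H1
  ? 79.74.0.1  path d0:H1→d1:-→d2:-→d3:-→d4:-→d5:-→d6:-→d7:-→d8:-→d9:-→d10:-→d11:-→d12:-→d13:-→d14:-→d15:-→d16:H0  best=H0
  add 196.146.205.32/28 -> H1 at depth 28
  add 188.157.96.0/20 -> H2 at depth 20
  ? 188.0.0.95  path d0:H1→d1:-→d2:-→d3:-→d4:-→d5:-→d6:-→d7:-→d8:H2  best=H2

== LOOKUPS ==
["H0","H3","no-route","H3","H0","H0","H1","H0","H2"]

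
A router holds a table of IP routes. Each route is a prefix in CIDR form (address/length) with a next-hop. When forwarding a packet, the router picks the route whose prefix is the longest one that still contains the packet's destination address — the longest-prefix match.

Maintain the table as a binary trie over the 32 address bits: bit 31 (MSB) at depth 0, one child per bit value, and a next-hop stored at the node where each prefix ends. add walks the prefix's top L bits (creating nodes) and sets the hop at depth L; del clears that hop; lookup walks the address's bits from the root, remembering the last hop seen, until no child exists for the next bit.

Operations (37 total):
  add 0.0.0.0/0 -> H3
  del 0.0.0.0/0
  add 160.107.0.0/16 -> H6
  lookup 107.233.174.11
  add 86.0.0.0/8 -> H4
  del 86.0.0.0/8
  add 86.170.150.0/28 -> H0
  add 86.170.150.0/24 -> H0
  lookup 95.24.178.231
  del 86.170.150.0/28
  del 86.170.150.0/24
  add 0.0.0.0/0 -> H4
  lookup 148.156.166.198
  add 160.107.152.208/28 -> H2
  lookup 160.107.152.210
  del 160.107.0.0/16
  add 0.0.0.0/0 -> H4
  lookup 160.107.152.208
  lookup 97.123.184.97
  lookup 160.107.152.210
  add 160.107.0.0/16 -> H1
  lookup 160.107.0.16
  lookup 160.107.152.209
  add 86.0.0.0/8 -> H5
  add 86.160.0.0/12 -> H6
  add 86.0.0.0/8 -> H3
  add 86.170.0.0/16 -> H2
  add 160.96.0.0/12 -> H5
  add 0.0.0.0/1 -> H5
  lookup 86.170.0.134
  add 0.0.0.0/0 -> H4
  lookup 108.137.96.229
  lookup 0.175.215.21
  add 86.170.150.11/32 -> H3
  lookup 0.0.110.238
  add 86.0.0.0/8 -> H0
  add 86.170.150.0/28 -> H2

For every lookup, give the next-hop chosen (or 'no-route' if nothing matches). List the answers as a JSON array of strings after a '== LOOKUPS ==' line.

Process each operation:
  add 0.0.0.0/0 -> H3 at depth 0
  - 0.0.0.0/0 clear@0
  add 160.107.0.0/16 -> H6 at depth 16
  ? 107.233.174.11  path d0:-  best=no-route
  add 86.0.0.0/8 -> H4 at depth 8
  - 86.0.0.0/8 clear@8
  add 86.170.150.0/28 -> H0 at depth 28
  add 86.170.150.0/24 -> H0 at depth 24
  ? 95.24.178.231  path d0:-→d1:-→d2:-→d3:-→d4:-  best=no-route
  - 86.170.150.0/28 clear@28
  - 86.170.150.0/24 clear@24
  add 0.0.0.0/0 -> H4 at depth 0
  ? 148.156.166.198  path d0:H4→d1:-→d2:-  best=H4
  add 160.107.152.208/28 -> H2 at depth 28
  ? 160.107.152.210  path d0:H4→d1:-→d2:-→d3:-→d4:-→d5:-→d6:-→d7:-→d8:-→d9:-→d10:-→d11:-→d12:-→d13:-→d14:-→d15:-→d16:H6→d17:-→d18:-→d19:-→d20:-→d21:-→d22:-→d23:-→d24:-→d25:-→d26:-→d27:-→d28:H2  best=H2
  - 160.107.0.0/16 clear@16
  add 0.0.0.0/0 -> H4 at depth 0
  ? 160.107.152.208  path d0:H4→d1:-→d2:-→d3:-→d4:-→d5:-→d6:-→d7:-→d8:-→d9:-→d10:-→d11:-→d12:-→d13:-→d14:-→d15:-→d16:-→d17:-→d18:-→d19:-→d20:-→d21:-→d22:-→d23:-→d24:-→d25:-→d26:-→d27:-→d28:H2  best=H2
  ? 97.123.184.97  path d0:H4→d1:-→d2:-  best=H4
  ? 160.107.152.210  path d0:H4→d1:-→d2:-→d3:-→d4:-→d5:-→d6:-→d7:-→d8:-→d9:-→d10:-→d11:-→d12:-→d13:-→d14:-→d15:-→d16:-→d17:-→d18:-→d19:-→d20:-→d21:-→d22:-→d23:-→d24:-→d25:-→d26:-→d27:-→d28:H2  best=H2
  add 160.107.0.0/16 -> H1 at depth 16
  ? 160.107.0.16  path d0:H4→d1:-→d2:-→d3:-→d4:-→d5:-→d6:-→d7:-→d8:-→d9:-→d10:-→d11:-→d12:-→d13:-→d14:-→d15:-→d16:H1  best=H1
  ? 160.107.152.209  path d0:H4→d1:-→d2:-→d3:-→d4:-→d5:-→d6:-→d7:-→d8:-→d9:-→d10:-→d11:-→d12:-→d13:-→d14:-→d15:-→d16:H1→d17:-→d18:-→d19:-→d20:-→d21:-→d22:-→d23:-→d24:-→d25:-→d26:-→d27:-→d28:H2  best=H2
  add 86.0.0.0/8 -> H5 at depth 8
  add 86.160.0.0/12 -> H6 at depth 12
  add 86.0.0.0/8 -> H3 at depth 8
  add 86.170.0.0/16 -> H2 at depth 16
  add 160.96.0.0/12 -> H5 at depth 12
  add 0.0.0.0/1 -> H5 at depth 1
  ? 86.170.0.134  path d0:H4→d1:H5→d2:-→d3:-→d4:-→d5:-→d6:-→d7:-→d8:H3→d9:-→d10:-→d11:-→d12:H6→d13:-→d14:-→d15:-→d16:H2  best=H2
  add 0.0.0.0/0 -> H4 at depth 0
  ? 108.137.96.229  path d0:H4→d1:H5→d2:-  best=H5
  ? 0.175.215.21  path d0:H4→d1:H5  best=H5
  add 86.170.150.11/32 -> H3 at depth 32
  ? 0.0.110.238  path d0:H4→d1:H5  best=H5
  add 86.0.0.0/8 -> H0 at depth 8
  add 86.170.150.0/28 -> H2 at depth 28

== LOOKUPS ==
["no-route","no-route","H4","H2","H2","H4","H2","H1","H2","H2","H5","H5","H5"]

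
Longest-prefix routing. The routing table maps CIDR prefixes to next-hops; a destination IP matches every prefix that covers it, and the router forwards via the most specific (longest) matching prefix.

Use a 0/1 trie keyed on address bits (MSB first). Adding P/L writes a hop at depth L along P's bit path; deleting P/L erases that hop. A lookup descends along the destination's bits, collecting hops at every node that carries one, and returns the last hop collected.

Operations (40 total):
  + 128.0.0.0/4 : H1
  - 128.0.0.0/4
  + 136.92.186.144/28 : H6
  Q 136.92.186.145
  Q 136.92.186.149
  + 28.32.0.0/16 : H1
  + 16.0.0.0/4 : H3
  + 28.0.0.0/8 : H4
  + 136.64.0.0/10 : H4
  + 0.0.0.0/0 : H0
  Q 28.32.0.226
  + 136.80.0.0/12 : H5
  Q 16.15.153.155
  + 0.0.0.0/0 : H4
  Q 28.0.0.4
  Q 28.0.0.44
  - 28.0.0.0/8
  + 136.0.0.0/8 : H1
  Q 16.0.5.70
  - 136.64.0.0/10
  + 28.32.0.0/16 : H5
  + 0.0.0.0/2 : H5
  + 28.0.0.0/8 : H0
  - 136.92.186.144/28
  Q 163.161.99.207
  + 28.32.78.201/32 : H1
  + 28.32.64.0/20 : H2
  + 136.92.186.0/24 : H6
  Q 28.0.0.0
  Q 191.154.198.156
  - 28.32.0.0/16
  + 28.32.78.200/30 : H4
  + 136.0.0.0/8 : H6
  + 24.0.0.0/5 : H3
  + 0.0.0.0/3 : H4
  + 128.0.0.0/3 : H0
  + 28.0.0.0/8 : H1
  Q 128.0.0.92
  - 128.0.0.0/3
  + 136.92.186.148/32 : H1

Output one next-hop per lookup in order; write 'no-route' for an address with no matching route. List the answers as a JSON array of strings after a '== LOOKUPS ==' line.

Trace:
  + 128.0.0.0/4 (H1) depth=4
  del 128.0.0.0/4 (clear depth 4)
  + 136.92.186.144/28 (H6) depth=28
  Q 136.92.186.145: descend 1000100001011100101110101001 ; hops seen [H6] ; pick H6
  Q 136.92.186.149: descend 1000100001011100101110101001 ; hops seen [H6] ; pick H6
  + 28.32.0.0/16 (H1) depth=16
  + 16.0.0.0/4 (H3) depth=4
  + 28.0.0.0/8 (H4) depth=8
  + 136.64.0.0/10 (H4) depth=10
  + 0.0.0.0/0 (H0) depth=0
  Q 28.32.0.226: descend 0001110000100000 ; hops seen [H0,H3,H4,H1] ; pick H1
  + 136.80.0.0/12 (H5) depth=12
  Q 16.15.153.155: descend 0001 ; hops seen [H0,H3] ; pick H3
  + 0.0.0.0/0 (H4) depth=0
  Q 28.0.0.4: descend 0001110000 ; hops seen [H4,H3,H4] ; pick H4
  Q 28.0.0.44: descend 0001110000 ; hops seen [H4,H3,H4] ; pick H4
  del 28.0.0.0/8 (clear depth 8)
  + 136.0.0.0/8 (H1) depth=8
  Q 16.0.5.70: descend 0001 ; hops seen [H4,H3] ; pick H3
  del 136.64.0.0/10 (clear depth 10)
  + 28.32.0.0/16 (H5) depth=16
  + 0.0.0.0/2 (H5) depth=2
  + 28.0.0.0/8 (H0) depth=8
  del 136.92.186.144/28 (clear depth 28)
  Q 163.161.99.207: descend 10 ; hops seen [H4] ; pick H4
  + 28.32.78.201/32 (H1) depth=32
  + 28.32.64.0/20 (H2) depth=20
  + 136.92.186.0/24 (H6) depth=24
  Q 28.0.0.0: descend 0001110000 ; hops seen [H4,H5,H3,H0] ; pick H0
  Q 191.154.198.156: descend 10 ; hops seen [H4] ; pick H4
  del 28.32.0.0/16 (clear depth 16)
  + 28.32.78.200/30 (H4) depth=30
  + 136.0.0.0/8 (H6) depth=8
  + 24.0.0.0/5 (H3) depth=5
  + 0.0.0.0/3 (H4) depth=3
  + 128.0.0.0/3 (H0) depth=3
  + 28.0.0.0/8 (H1) depth=8
  Q 128.0.0.92: descend 1000 ; hops seen [H4,H0] ; pick H0
  del 128.0.0.0/3 (clear depth 3)
  + 136.92.186.148/32 (H1) depth=32

== LOOKUPS ==
["H6","H6","H1","H3","H4","H4","H3","H4","H0","H4","H0"]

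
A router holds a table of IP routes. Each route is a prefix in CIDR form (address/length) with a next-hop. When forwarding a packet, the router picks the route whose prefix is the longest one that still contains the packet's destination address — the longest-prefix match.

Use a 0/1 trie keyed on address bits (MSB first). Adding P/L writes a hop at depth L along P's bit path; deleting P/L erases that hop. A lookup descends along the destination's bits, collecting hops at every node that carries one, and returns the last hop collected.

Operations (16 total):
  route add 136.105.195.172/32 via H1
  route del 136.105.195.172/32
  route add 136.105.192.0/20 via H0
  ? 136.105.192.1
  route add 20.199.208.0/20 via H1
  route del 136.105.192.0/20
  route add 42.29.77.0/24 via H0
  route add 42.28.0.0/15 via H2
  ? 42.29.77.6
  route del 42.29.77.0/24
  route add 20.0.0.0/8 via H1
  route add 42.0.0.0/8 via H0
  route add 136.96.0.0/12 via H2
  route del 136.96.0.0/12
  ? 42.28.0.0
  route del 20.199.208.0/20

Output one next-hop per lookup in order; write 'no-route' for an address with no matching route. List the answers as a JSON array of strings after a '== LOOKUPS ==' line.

Apply in order:
  add 136.105.195.172/32 -> H1 at depth 32
  - 136.105.195.172/32 clear@32
  add 136.105.192.0/20 -> H0 at depth 20
  ? 136.105.192.1  path d0:-→d1:-→d2:-→d3:-→d4:-→d5:-→d6:-→d7:-→d8:-→d9:-→d10:-→d11:-→d12:-→d13:-→d14:-→d15:-→d16:-→d17:-→d18:-→d19:-→d20:H0→d21:-→d22:-  best=H0
  add 20.199.208.0/20 -> H1 at depth 20
  - 136.105.192.0/20 clear@20
  add 42.29.77.0/24 -> H0 at depth 24
  add 42.28.0.0/15 -> H2 at depth 15
  ? 42.29.77.6  path d0:-→d1:-→d2:-→d3:-→d4:-→d5:-→d6:-→d7:-→d8:-→d9:-→d10:-→d11:-→d12:-→d13:-→d14:-→d15:H2→d16:-→d17:-→d18:-→d19:-→d20:-→d21:-→d22:-→d23:-→d24:H0  best=H0
  - 42.29.77.0/24 clear@24
  add 20.0.0.0/8 -> H1 at depth 8
  add 42.0.0.0/8 -> H0 at depth 8
  add 136.96.0.0/12 -> H2 at depth 12
  - 136.96.0.0/12 clear@12
  ? 42.28.0.0  path d0:-→d1:-→d2:-→d3:-→d4:-→d5:-→d6:-→d7:-→d8:H0→d9:-→d10:-→d11:-→d12:-→d13:-→d14:-→d15:H2  best=H2
  - 20.199.208.0/20 clear@20

== LOOKUPS ==
["H0","H0","H2"]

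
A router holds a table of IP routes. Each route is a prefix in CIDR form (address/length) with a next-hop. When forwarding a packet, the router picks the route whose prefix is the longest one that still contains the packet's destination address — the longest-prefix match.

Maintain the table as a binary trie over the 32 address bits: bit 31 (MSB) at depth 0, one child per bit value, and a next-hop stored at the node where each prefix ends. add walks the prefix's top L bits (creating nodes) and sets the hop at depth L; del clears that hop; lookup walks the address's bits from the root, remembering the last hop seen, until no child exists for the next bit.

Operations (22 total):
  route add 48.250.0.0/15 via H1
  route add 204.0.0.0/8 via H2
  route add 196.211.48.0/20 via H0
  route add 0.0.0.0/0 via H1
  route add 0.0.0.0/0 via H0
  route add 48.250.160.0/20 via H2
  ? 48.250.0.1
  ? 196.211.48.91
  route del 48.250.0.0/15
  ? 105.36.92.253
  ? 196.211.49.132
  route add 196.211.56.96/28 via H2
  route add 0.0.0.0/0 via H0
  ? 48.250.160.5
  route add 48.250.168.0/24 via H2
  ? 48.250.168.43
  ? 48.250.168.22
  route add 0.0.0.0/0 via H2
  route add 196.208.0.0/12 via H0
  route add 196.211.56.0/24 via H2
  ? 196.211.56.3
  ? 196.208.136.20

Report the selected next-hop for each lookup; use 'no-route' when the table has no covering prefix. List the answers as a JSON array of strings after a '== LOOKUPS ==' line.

Apply in order:
  + 48.250.0.0/15 (H1) depth=15
  + 204.0.0.0/8 (H2) depth=8
  + 196.211.48.0/20 (H0) depth=20
  + 0.0.0.0/0 (H1) depth=0
  + 0.0.0.0/0 (H0) depth=0
  + 48.250.160.0/20 (H2) depth=20
  Q 48.250.0.1: descend 0011000011111010 ; hops seen [H0,H1] ; pick H1
  Q 196.211.48.91: descend 11000100110100110011 ; hops seen [H0,H0] ; pick H0
  del 48.250.0.0/15 (clear depth 15)
  Q 105.36.92.253: descend 0 ; hops seen [H0] ; pick H0
  Q 196.211.49.132: descend 11000100110100110011 ; hops seen [H0,H0] ; pick H0
  + 196.211.56.96/28 (H2) depth=28
  + 0.0.0.0/0 (H0) depth=0
  Q 48.250.160.5: descend 00110000111110101010 ; hops seen [H0,H2] ; pick H2
  + 48.250.168.0/24 (H2) depth=24
  Q 48.250.168.43: descend 001100001111101010101000 ; hops seen [H0,H2,H2] ; pick H2
  Q 48.250.168.22: descend 001100001111101010101000 ; hops seen [H0,H2,H2] ; pick H2
  + 0.0.0.0/0 (H2) depth=0
  + 196.208.0.0/12 (H0) depth=12
  + 196.211.56.0/24 (H2) depth=24
  Q 196.211.56.3: descend 1100010011010011001110000 ; hops seen [H2,H0,H0,H2] ; pick H2
  Q 196.208.136.20: descend 11000100110100 ; hops seen [H2,H0] ; pick H0

== LOOKUPS ==
["H1","H0","H0","H0","H2","H2","H2","H2","H0"]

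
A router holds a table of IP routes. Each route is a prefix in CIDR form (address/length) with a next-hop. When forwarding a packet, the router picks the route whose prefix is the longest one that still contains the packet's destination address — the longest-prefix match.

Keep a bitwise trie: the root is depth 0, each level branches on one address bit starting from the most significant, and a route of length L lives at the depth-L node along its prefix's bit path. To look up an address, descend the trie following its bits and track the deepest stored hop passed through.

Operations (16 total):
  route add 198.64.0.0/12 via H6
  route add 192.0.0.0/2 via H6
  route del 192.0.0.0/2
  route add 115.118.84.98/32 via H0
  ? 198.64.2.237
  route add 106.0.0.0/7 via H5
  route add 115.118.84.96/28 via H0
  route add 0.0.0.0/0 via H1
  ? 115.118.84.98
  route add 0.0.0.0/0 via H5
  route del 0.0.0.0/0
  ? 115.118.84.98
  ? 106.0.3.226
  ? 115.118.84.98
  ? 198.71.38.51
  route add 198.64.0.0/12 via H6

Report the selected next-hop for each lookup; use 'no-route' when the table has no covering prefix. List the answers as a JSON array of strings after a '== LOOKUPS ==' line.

Process each operation:
  + 198.64.0.0/12 (H6) depth=12
  + 192.0.0.0/2 (H6) depth=2
  - 192.0.0.0/2 clear@2
  + 115.118.84.98/32 (H0) depth=32
  lookup 198.64.2.237: bits 110001100100 walk d0:-→d1:-→d2:-→d3:-→d4:-→d5:-→d6:-→d7:-→d8:-→d9:-→d10:-→d11:-→d12:H6 -> H6
  + 106.0.0.0/7 (H5) depth=7
  + 115.118.84.96/28 (H0) depth=28
  + 0.0.0.0/0 (H1) depth=0
  lookup 115.118.84.98: bits 01110011011101100101010001100010 walk d0:H1→d1:-→d2:-→d3:-→d4:-→d5:-→d6:-→d7:-→d8:-→d9:-→d10:-→d11:-→d12:-→d13:-→d14:-→d15:-→d16:-→d17:-→d18:-→d19:-→d20:-→d21:-→d22:-→d23:-→d24:-→d25:-→d26:-→d27:-→d28:H0→d29:-→d30:-→d31:-→d32:H0 -> H0
  + 0.0.0.0/0 (H5) depth=0
  - 0.0.0.0/0 clear@0
  lookup 115.118.84.98: bits 01110011011101100101010001100010 walk d0:-→d1:-→d2:-→d3:-→d4:-→d5:-→d6:-→d7:-→d8:-→d9:-→d10:-→d11:-→d12:-→d13:-→d14:-→d15:-→d16:-→d17:-→d18:-→d19:-→d20:-→d21:-→d22:-→d23:-→d24:-→d25:-→d26:-→d27:-→d28:H0→d29:-→d30:-→d31:-→d32:H0 -> H0
  lookup 106.0.3.226: bits 0110101 walk d0:-→d1:-→d2:-→d3:-→d4:-→d5:-→d6:-→d7:H5 -> H5
  lookup 115.118.84.98: bits 01110011011101100101010001100010 walk d0:-→d1:-→d2:-→d3:-→d4:-→d5:-→d6:-→d7:-→d8:-→d9:-→d10:-→d11:-→d12:-→d13:-→d14:-→d15:-→d16:-→d17:-→d18:-→d19:-→d20:-→d21:-→d22:-→d23:-→d24:-→d25:-→d26:-→d27:-→d28:H0→d29:-→d30:-→d31:-→d32:H0 -> H0
  lookup 198.71.38.51: bits 110001100100 walk d0:-→d1:-→d2:-→d3:-→d4:-→d5:-→d6:-→d7:-→d8:-→d9:-→d10:-→d11:-→d12:H6 -> H6
  + 198.64.0.0/12 (H6) depth=12

== LOOKUPS ==
["H6","H0","H0","H5","H0","H6"]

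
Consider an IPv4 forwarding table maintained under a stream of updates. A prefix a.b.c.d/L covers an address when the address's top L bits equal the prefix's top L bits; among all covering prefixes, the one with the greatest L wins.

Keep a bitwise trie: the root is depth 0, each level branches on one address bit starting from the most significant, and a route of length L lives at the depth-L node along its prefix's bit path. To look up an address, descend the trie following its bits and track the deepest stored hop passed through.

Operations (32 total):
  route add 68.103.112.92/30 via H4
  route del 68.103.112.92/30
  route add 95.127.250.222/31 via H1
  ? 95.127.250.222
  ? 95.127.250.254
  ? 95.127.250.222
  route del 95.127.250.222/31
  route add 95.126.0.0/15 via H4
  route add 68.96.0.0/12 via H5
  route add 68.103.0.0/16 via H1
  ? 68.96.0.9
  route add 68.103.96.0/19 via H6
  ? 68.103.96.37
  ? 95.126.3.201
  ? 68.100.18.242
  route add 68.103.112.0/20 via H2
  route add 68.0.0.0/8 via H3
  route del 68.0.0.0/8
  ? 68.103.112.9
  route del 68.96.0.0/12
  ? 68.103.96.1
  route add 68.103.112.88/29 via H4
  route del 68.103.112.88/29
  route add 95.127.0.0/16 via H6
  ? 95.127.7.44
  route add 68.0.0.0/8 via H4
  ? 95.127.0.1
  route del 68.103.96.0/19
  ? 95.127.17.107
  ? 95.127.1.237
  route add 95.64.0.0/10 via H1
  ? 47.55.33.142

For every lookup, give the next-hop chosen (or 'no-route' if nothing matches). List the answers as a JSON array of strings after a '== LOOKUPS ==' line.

Trace:
  add 68.103.112.92/30 -> H4 at depth 30
  - 68.103.112.92/30 clear@30
  add 95.127.250.222/31 -> H1 at depth 31
  lookup 95.127.250.222: bits 0101111101111111111110101101111 walk d0:-→d1:-→d2:-→d3:-→d4:-→d5:-→d6:-→d7:-→d8:-→d9:-→d10:-→d11:-→d12:-→d13:-→d14:-→d15:-→d16:-→d17:-→d18:-→d19:-→d20:-→d21:-→d22:-→d23:-→d24:-→d25:-→d26:-→d27:-→d28:-→d29:-→d30:-→d31:H1 -> H1
  lookup 95.127.250.254: bits 01011111011111111111101011 walk d0:-→d1:-→d2:-→d3:-→d4:-→d5:-→d6:-→d7:-→d8:-→d9:-→d10:-→d11:-→d12:-→d13:-→d14:-→d15:-→d16:-→d17:-→d18:-→d19:-→d20:-→d21:-→d22:-→d23:-→d24:-→d25:-→d26:- -> no-route
  lookup 95.127.250.222: bits 0101111101111111111110101101111 walk d0:-→d1:-→d2:-→d3:-→d4:-→d5:-→d6:-→d7:-→d8:-→d9:-→d10:-→d11:-→d12:-→d13:-→d14:-→d15:-→d16:-→d17:-→d18:-→d19:-→d20:-→d21:-→d22:-→d23:-→d24:-→d25:-→d26:-→d27:-→d28:-→d29:-→d30:-→d31:H1 -> H1
  - 95.127.250.222/31 clear@31
  add 95.126.0.0/15 -> H4 at depth 15
  add 68.96.0.0/12 -> H5 at depth 12
  add 68.103.0.0/16 -> H1 at depth 16
  lookup 68.96.0.9: bits 0100010001100 walk d0:-→d1:-→d2:-→d3:-→d4:-→d5:-→d6:-→d7:-→d8:-→d9:-→d10:-→d11:-→d12:H5→d13:- -> H5
  add 68.103.96.0/19 -> H6 at depth 19
  lookup 68.103.96.37: bits 0100010001100111011 walk d0:-→d1:-→d2:-→d3:-→d4:-→d5:-→d6:-→d7:-→d8:-→d9:-→d10:-→d11:-→d12:H5→d13:-→d14:-→d15:-→d16:H1→d17:-→d18:-→d19:H6 -> H6
  lookup 95.126.3.201: bits 010111110111111 walk d0:-→d1:-→d2:-→d3:-→d4:-→d5:-→d6:-→d7:-→d8:-→d9:-→d10:-→d11:-→d12:-→d13:-→d14:-→d15:H4 -> H4
  lookup 68.100.18.242: bits 01000100011001 walk d0:-→d1:-→d2:-→d3:-→d4:-→d5:-→d6:-→d7:-→d8:-→d9:-→d10:-→d11:-→d12:H5→d13:-→d14:- -> H5
  add 68.103.112.0/20 -> H2 at depth 20
  add 68.0.0.0/8 -> H3 at depth 8
  - 68.0.0.0/8 clear@8
  lookup 68.103.112.9: bits 0100010001100111011100000 walk d0:-→d1:-→d2:-→d3:-→d4:-→d5:-→d6:-→d7:-→d8:-→d9:-→d10:-→d11:-→d12:H5→d13:-→d14:-→d15:-→d16:H1→d17:-→d18:-→d19:H6→d20:H2→d21:-→d22:-→d23:-→d24:-→d25:- -> H2
  - 68.96.0.0/12 clear@12
  lookup 68.103.96.1: bits 0100010001100111011 walk d0:-→d1:-→d2:-→d3:-→d4:-→d5:-→d6:-→d7:-→d8:-→d9:-→d10:-→d11:-→d12:-→d13:-→d14:-→d15:-→d16:H1→d17:-→d18:-→d19:H6 -> H6
  add 68.103.112.88/29 -> H4 at depth 29
  - 68.103.112.88/29 clear@29
  add 95.127.0.0/16 -> H6 at depth 16
  lookup 95.127.7.44: bits 0101111101111111 walk d0:-→d1:-→d2:-→d3:-→d4:-→d5:-→d6:-→d7:-→d8:-→d9:-→d10:-→d11:-→d12:-→d13:-→d14:-→d15:H4→d16:H6 -> H6
  add 68.0.0.0/8 -> H4 at depth 8
  lookup 95.127.0.1: bits 0101111101111111 walk d0:-→d1:-→d2:-→d3:-→d4:-→d5:-→d6:-→d7:-→d8:-→d9:-→d10:-→d11:-→d12:-→d13:-→d14:-→d15:H4→d16:H6 -> H6
  - 68.103.96.0/19 clear@19
  lookup 95.127.17.107: bits 0101111101111111 walk d0:-→d1:-→d2:-→d3:-→d4:-→d5:-→d6:-→d7:-→d8:-→d9:-→d10:-→d11:-→d12:-→d13:-→d14:-→d15:H4→d16:H6 -> H6
  lookup 95.127.1.237: bits 0101111101111111 walk d0:-→d1:-→d2:-→d3:-→d4:-→d5:-→d6:-→d7:-→d8:-→d9:-→d10:-→d11:-→d12:-→d13:-→d14:-→d15:H4→d16:H6 -> H6
  add 95.64.0.0/10 -> H1 at depth 10
  lookup 47.55.33.142: bits 0 walk d0:-→d1:- -> no-route

== LOOKUPS ==
["H1","no-route","H1","H5","H6","H4","H5","H2","H6","H6","H6","H6","H6","no-route"]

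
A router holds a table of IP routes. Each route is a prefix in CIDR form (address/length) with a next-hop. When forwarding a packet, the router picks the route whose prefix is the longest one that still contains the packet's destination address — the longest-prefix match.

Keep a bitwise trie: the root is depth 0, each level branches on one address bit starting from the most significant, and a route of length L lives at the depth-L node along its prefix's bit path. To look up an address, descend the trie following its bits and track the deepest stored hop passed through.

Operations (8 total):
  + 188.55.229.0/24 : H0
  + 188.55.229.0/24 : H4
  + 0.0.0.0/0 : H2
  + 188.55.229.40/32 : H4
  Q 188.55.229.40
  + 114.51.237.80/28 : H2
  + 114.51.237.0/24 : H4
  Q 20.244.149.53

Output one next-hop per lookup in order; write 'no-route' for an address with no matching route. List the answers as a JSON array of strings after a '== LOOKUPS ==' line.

Apply in order:
  + 188.55.229.0/24 (H0) depth=24
  + 188.55.229.0/24 (H4) depth=24
  + 0.0.0.0/0 (H2) depth=0
  + 188.55.229.40/32 (H4) depth=32
  ? 188.55.229.40  path d0:H2→d1:-→d2:-→d3:-→d4:-→d5:-→d6:-→d7:-→d8:-→d9:-→d10:-→d11:-→d12:-→d13:-→d14:-→d15:-→d16:-→d17:-→d18:-→d19:-→d20:-→d21:-→d22:-→d23:-→d24:H4→d25:-→d26:-→d27:-→d28:-→d29:-→d30:-→d31:-→d32:H4  best=H4
  + 114.51.237.80/28 (H2) depth=28
  + 114.51.237.0/24 (H4) depth=24
  ? 20.244.149.53  path d0:H2→d1:-  best=H2

== LOOKUPS ==
["H4","H2"]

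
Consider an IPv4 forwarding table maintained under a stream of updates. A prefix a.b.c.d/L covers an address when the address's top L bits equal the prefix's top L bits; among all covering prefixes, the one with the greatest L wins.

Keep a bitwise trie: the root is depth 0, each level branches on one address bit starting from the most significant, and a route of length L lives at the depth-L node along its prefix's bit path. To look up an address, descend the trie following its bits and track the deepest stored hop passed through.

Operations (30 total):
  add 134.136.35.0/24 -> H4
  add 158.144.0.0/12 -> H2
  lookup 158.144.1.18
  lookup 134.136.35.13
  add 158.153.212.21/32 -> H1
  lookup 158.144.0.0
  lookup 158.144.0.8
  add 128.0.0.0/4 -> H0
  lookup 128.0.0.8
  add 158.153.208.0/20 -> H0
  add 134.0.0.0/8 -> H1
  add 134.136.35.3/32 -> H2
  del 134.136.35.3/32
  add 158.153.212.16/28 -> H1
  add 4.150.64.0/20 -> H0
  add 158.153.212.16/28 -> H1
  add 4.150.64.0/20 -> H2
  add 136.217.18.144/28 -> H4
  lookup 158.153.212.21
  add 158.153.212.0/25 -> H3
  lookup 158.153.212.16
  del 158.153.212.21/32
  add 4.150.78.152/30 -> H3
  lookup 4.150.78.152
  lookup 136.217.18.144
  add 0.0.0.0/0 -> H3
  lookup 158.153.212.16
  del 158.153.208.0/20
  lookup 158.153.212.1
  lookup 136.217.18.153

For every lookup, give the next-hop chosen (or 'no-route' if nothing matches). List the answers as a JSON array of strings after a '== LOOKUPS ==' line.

Trace:
  + 134.136.35.0/24 (H4) depth=24
  + 158.144.0.0/12 (H2) depth=12
  ? 158.144.1.18  path d0:-→d1:-→d2:-→d3:-→d4:-→d5:-→d6:-→d7:-→d8:-→d9:-→d10:-→d11:-→d12:H2  best=H2
  ? 134.136.35.13  path d0:-→d1:-→d2:-→d3:-→d4:-→d5:-→d6:-→d7:-→d8:-→d9:-→d10:-→d11:-→d12:-→d13:-→d14:-→d15:-→d16:-→d17:-→d18:-→d19:-→d20:-→d21:-→d22:-→d23:-→d24:H4  best=H4
  + 158.153.212.21/32 (H1) depth=32
  ? 158.144.0.0  path d0:-→d1:-→d2:-→d3:-→d4:-→d5:-→d6:-→d7:-→d8:-→d9:-→d10:-→d11:-→d12:H2  best=H2
  ? 158.144.0.8  path d0:-→d1:-→d2:-→d3:-→d4:-→d5:-→d6:-→d7:-→d8:-→d9:-→d10:-→d11:-→d12:H2  best=H2
  + 128.0.0.0/4 (H0) depth=4
  ? 128.0.0.8  path d0:-→d1:-→d2:-→d3:-→d4:H0→d5:-  best=H0
  + 158.153.208.0/20 (H0) depth=20
  + 134.0.0.0/8 (H1) depth=8
  + 134.136.35.3/32 (H2) depth=32
  del 134.136.35.3/32 (clear depth 32)
  + 158.153.212.16/28 (H1) depth=28
  + 4.150.64.0/20 (H0) depth=20
  + 158.153.212.16/28 (H1) depth=28
  + 4.150.64.0/20 (H2) depth=20
  + 136.217.18.144/28 (H4) depth=28
  ? 158.153.212.21  path d0:-→d1:-→d2:-→d3:-→d4:-→d5:-→d6:-→d7:-→d8:-→d9:-→d10:-→d11:-→d12:H2→d13:-→d14:-→d15:-→d16:-→d17:-→d18:-→d19:-→d20:H0→d21:-→d22:-→d23:-→d24:-→d25:-→d26:-→d27:-→d28:H1→d29:-→d30:-→d31:-→d32:H1  best=H1
  + 158.153.212.0/25 (H3) depth=25
  ? 158.153.212.16  path d0:-→d1:-→d2:-→d3:-→d4:-→d5:-→d6:-→d7:-→d8:-→d9:-→d10:-→d11:-→d12:H2→d13:-→d14:-→d15:-→d16:-→d17:-→d18:-→d19:-→d20:H0→d21:-→d22:-→d23:-→d24:-→d25:H3→d26:-→d27:-→d28:H1→d29:-  best=H1
  del 158.153.212.21/32 (clear depth 32)
  + 4.150.78.152/30 (H3) depth=30
  ? 4.150.78.152  path d0:-→d1:-→d2:-→d3:-→d4:-→d5:-→d6:-→d7:-→d8:-→d9:-→d10:-→d11:-→d12:-→d13:-→d14:-→d15:-→d16:-→d17:-→d18:-→d19:-→d20:H2→d21:-→d22:-→d23:-→d24:-→d25:-→d26:-→d27:-→d28:-→d29:-→d30:H3  best=H3
  ? 136.217.18.144  path d0:-→d1:-→d2:-→d3:-→d4:H0→d5:-→d6:-→d7:-→d8:-→d9:-→d10:-→d11:-→d12:-→d13:-→d14:-→d15:-→d16:-→d17:-→d18:-→d19:-→d20:-→d21:-→d22:-→d23:-→d24:-→d25:-→d26:-→d27:-→d28:H4  best=H4
  + 0.0.0.0/0 (H3) depth=0
  ? 158.153.212.16  path d0:H3→d1:-→d2:-→d3:-→d4:-→d5:-→d6:-→d7:-→d8:-→d9:-→d10:-→d11:-→d12:H2→d13:-→d14:-→d15:-→d16:-→d17:-→d18:-→d19:-→d20:H0→d21:-→d22:-→d23:-→d24:-→d25:H3→d26:-→d27:-→d28:H1→d29:-  best=H1
  del 158.153.208.0/20 (clear depth 20)
  ? 158.153.212.1  path d0:H3→d1:-→d2:-→d3:-→d4:-→d5:-→d6:-→d7:-→d8:-→d9:-→d10:-→d11:-→d12:H2→d13:-→d14:-→d15:-→d16:-→d17:-→d18:-→d19:-→d20:-→d21:-→d22:-→d23:-→d24:-→d25:H3→d26:-→d27:-  best=H3
  ? 136.217.18.153  path d0:H3→d1:-→d2:-→d3:-→d4:H0→d5:-→d6:-→d7:-→d8:-→d9:-→d10:-→d11:-→d12:-→d13:-→d14:-→d15:-→d16:-→d17:-→d18:-→d19:-→d20:-→d21:-→d22:-→d23:-→d24:-→d25:-→d26:-→d27:-→d28:H4  best=H4

== LOOKUPS ==
["H2","H4","H2","H2","H0","H1","H1","H3","H4","H1","H3","H4"]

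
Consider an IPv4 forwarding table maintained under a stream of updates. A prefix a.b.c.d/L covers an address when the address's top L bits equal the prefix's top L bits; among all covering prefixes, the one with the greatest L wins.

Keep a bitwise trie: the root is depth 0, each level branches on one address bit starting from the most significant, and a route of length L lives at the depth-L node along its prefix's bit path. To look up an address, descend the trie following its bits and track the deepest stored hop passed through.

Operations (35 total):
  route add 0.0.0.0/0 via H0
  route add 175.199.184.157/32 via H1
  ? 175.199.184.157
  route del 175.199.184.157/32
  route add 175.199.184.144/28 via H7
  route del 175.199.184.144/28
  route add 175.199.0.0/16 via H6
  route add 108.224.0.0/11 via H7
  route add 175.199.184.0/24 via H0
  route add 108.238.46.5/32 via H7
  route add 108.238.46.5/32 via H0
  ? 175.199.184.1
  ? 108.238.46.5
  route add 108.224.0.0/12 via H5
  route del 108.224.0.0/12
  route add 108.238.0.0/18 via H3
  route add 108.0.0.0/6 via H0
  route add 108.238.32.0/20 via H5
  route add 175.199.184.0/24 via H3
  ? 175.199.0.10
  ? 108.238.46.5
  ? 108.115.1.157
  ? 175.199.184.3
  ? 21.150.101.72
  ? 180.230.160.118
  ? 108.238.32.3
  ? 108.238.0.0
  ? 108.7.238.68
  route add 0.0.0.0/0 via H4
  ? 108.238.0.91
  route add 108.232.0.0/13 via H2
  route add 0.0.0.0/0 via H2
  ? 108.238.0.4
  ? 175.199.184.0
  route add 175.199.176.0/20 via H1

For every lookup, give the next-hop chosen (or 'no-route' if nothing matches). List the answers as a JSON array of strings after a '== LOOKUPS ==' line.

Apply in order:
  add 0.0.0.0/0 -> H0 at depth 0
  add 175.199.184.157/32 -> H1 at depth 32
  ? 175.199.184.157  path d0:H0→d1:-→d2:-→d3:-→d4:-→d5:-→d6:-→d7:-→d8:-→d9:-→d10:-→d11:-→d12:-→d13:-→d14:-→d15:-→d16:-→d17:-→d18:-→d19:-→d20:-→d21:-→d22:-→d23:-→d24:-→d25:-→d26:-→d27:-→d28:-→d29:-→d30:-→d31:-→d32:H1  best=H1
  - 175.199.184.157/32 clear@32
  add 175.199.184.144/28 -> H7 at depth 28
  - 175.199.184.144/28 clear@28
  add 175.199.0.0/16 -> H6 at depth 16
  add 108.224.0.0/11 -> H7 at depth 11
  add 175.199.184.0/24 -> H0 at depth 24
  add 108.238.46.5/32 -> H7 at depth 32
  add 108.238.46.5/32 -> H0 at depth 32
  ? 175.199.184.1  path d0:H0→d1:-→d2:-→d3:-→d4:-→d5:-→d6:-→d7:-→d8:-→d9:-→d10:-→d11:-→d12:-→d13:-→d14:-→d15:-→d16:H6→d17:-→d18:-→d19:-→d20:-→d21:-→d22:-→d23:-→d24:H0  best=H0
  ? 108.238.46.5  path d0:H0→d1:-→d2:-→d3:-→d4:-→d5:-→d6:-→d7:-→d8:-→d9:-→d10:-→d11:H7→d12:-→d13:-→d14:-→d15:-→d16:-→d17:-→d18:-→d19:-→d20:-→d21:-→d22:-→d23:-→d24:-→d25:-→d26:-→d27:-→d28:-→d29:-→d30:-→d31:-→d32:H0  best=H0
  add 108.224.0.0/12 -> H5 at depth 12
  - 108.224.0.0/12 clear@12
  add 108.238.0.0/18 -> H3 at depth 18
  add 108.0.0.0/6 -> H0 at depth 6
  add 108.238.32.0/20 -> H5 at depth 20
  add 175.199.184.0/24 -> H3 at depth 24
  ? 175.199.0.10  path d0:H0→d1:-→d2:-→d3:-→d4:-→d5:-→d6:-→d7:-→d8:-→d9:-→d10:-→d11:-→d12:-→d13:-→d14:-→d15:-→d16:H6  best=H6
  ? 108.238.46.5  path d0:H0→d1:-→d2:-→d3:-→d4:-→d5:-→d6:H0→d7:-→d8:-→d9:-→d10:-→d11:H7→d12:-→d13:-→d14:-→d15:-→d16:-→d17:-→d18:H3→d19:-→d20:H5→d21:-→d22:-→d23:-→d24:-→d25:-→d26:-→d27:-→d28:-→d29:-→d30:-→d31:-→d32:H0  best=H0
  ? 108.115.1.157  path d0:H0→d1:-→d2:-→d3:-→d4:-→d5:-→d6:H0→d7:-→d8:-  best=H0
  ? 175.199.184.3  path d0:H0→d1:-→d2:-→d3:-→d4:-→d5:-→d6:-→d7:-→d8:-→d9:-→d10:-→d11:-→d12:-→d13:-→d14:-→d15:-→d16:H6→d17:-→d18:-→d19:-→d20:-→d21:-→d22:-→d23:-→d24:H3  best=H3
  ? 21.150.101.72  path d0:H0→d1:-  best=H0
  ? 180.230.160.118  path d0:H0→d1:-→d2:-→d3:-  best=H0
  ? 108.238.32.3  path d0:H0→d1:-→d2:-→d3:-→d4:-→d5:-→d6:H0→d7:-→d8:-→d9:-→d10:-→d11:H7→d12:-→d13:-→d14:-→d15:-→d16:-→d17:-→d18:H3→d19:-→d20:H5  best=H5
  ? 108.238.0.0  path d0:H0→d1:-→d2:-→d3:-→d4:-→d5:-→d6:H0→d7:-→d8:-→d9:-→d10:-→d11:H7→d12:-→d13:-→d14:-→d15:-→d16:-→d17:-→d18:H3  best=H3
  ? 108.7.238.68  path d0:H0→d1:-→d2:-→d3:-→d4:-→d5:-→d6:H0→d7:-→d8:-  best=H0
  add 0.0.0.0/0 -> H4 at depth 0
  ? 108.238.0.91  path d0:H4→d1:-→d2:-→d3:-→d4:-→d5:-→d6:H0→d7:-→d8:-→d9:-→d10:-→d11:H7→d12:-→d13:-→d14:-→d15:-→d16:-→d17:-→d18:H3  best=H3
  add 108.232.0.0/13 -> H2 at depth 13
  add 0.0.0.0/0 -> H2 at depth 0
  ? 108.238.0.4  path d0:H2→d1:-→d2:-→d3:-→d4:-→d5:-→d6:H0→d7:-→d8:-→d9:-→d10:-→d11:H7→d12:-→d13:H2→d14:-→d15:-→d16:-→d17:-→d18:H3  best=H3
  ? 175.199.184.0  path d0:H2→d1:-→d2:-→d3:-→d4:-→d5:-→d6:-→d7:-→d8:-→d9:-→d10:-→d11:-→d12:-→d13:-→d14:-→d15:-→d16:H6→d17:-→d18:-→d19:-→d20:-→d21:-→d22:-→d23:-→d24:H3  best=H3
  add 175.199.176.0/20 -> H1 at depth 20

== LOOKUPS ==
["H1","H0","H0","H6","H0","H0","H3","H0","H0","H5","H3","H0","H3","H3","H3"]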